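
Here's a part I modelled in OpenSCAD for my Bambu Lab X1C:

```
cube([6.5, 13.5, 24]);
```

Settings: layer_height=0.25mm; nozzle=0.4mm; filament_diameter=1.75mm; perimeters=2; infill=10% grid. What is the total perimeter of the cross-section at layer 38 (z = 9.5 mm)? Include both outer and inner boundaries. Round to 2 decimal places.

40.00 mm

At z = 9.5 mm: the cube is present — its section is the full 6.5×13.5 rectangle (perimeter 40.00 mm). Overall, the cross-section is a single solid region. Total boundary length (outer) = 40.00 mm.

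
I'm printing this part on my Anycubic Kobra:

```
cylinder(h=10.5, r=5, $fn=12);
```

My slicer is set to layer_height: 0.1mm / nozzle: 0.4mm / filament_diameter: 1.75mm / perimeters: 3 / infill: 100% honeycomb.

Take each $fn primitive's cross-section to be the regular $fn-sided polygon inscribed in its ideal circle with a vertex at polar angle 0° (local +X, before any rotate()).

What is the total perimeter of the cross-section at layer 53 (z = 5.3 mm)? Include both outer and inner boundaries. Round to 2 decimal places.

At z = 5.3 mm: the r=5 cylinder contributes a regular 12-gon of circumradius 5 (perimeter = 2·12·5.000·sin(180°/12) = 31.06 mm). Overall, the cross-section is a single solid region. Total boundary length (outer) = 31.06 mm.

31.06 mm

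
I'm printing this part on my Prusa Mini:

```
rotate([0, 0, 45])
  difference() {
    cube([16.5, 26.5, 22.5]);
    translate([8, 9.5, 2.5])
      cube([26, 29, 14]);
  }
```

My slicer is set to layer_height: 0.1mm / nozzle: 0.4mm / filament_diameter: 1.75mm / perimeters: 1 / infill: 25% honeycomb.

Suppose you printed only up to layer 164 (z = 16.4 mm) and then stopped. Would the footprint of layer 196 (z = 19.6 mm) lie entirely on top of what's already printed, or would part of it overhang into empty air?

Compare the two slices. At z = 16.4: the cube is present — its section is the full 16.5×26.5 rectangle (area 437.25 mm²); the 26×29 cube at (8, 9.5) contributes its full rectangle (area 754.00 mm²); Taking the first minus the rest: starting from the 16.5×26.5 cube (437.25 mm²), the 26×29 cube at (8, 9.5) partially overlaps it — only the 144.50 mm² overlap (of its 754.00 mm²) is removed, clipping the outline — area = 292.75 mm²; (rotated 45° about Z; rotation is an isometry so areas/perimeters/island counts are preserved). At z = 19.6: the cube (footprint 16.5×26.5) is included at this height (area 437.25 mm²); the cube at (8, 9.5) is not intersected at this z (z outside [2.5, 16.5]); After the difference (first − rest): none of the subtracted shapes is present at this height, so the 16.5×26.5 cube is unchanged — area = 437.25 mm²; (whole slice rotated 45° about Z — lengths, areas and connectivity unchanged). Checking containment: at z = 19.6 the cross-section extends beyond the z = 16.4 cross-section by about 144.50 mm².

part overhangs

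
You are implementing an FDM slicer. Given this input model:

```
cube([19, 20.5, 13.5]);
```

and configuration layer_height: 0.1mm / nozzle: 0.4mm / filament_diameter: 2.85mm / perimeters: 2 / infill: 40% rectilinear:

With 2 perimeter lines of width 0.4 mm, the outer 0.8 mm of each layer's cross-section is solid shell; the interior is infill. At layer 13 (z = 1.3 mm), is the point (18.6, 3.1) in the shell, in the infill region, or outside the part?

shell

At z = 1.3 mm: the cube (footprint 19×20.5) is included at this height. Overall, the cross-section is a single solid region. The nearest boundary edge runs (19.00, 0.00)→(19.00, 20.50); distance from the point to it = 0.40 mm. The point is inside the cross-section, 0.40 mm from the nearest boundary — within the 0.8 mm shell band (2 × 0.4).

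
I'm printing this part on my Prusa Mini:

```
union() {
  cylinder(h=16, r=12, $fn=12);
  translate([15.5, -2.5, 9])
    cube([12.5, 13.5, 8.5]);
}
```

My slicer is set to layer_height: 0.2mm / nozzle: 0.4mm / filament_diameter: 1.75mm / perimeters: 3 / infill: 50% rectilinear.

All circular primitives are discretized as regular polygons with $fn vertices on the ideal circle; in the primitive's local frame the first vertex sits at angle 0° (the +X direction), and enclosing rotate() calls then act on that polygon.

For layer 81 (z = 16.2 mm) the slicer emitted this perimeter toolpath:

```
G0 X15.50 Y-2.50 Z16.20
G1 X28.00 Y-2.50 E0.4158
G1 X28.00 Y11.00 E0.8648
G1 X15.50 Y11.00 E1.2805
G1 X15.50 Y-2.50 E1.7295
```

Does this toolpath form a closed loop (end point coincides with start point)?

Start point (G0): (15.50, -2.50). End point (last G1): the path returns to the start — closed.

yes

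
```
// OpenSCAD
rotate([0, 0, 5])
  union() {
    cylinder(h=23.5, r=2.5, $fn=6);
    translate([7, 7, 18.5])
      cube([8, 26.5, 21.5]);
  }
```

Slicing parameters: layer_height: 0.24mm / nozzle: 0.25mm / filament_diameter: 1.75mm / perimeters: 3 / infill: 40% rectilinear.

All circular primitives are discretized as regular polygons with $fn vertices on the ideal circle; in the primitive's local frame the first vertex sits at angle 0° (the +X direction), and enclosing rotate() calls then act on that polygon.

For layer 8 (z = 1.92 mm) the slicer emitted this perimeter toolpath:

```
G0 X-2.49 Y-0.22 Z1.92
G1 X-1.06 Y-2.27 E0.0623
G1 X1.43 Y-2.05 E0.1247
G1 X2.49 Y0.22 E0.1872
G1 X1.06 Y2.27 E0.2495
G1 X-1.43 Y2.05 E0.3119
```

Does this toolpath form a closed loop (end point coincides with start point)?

no

Start point (G0): (-2.49, -0.22). End point (last G1): the path does not return to the start — open.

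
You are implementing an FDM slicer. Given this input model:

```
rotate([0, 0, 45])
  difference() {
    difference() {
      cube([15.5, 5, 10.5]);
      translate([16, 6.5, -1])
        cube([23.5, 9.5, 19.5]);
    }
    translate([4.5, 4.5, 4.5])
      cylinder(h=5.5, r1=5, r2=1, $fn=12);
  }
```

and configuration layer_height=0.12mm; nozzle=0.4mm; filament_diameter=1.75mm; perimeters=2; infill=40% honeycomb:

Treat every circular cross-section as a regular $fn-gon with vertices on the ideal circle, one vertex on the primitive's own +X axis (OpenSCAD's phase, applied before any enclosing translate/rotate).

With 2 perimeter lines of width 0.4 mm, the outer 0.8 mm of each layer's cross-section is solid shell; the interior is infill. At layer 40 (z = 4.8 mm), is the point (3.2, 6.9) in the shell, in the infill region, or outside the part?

At z = 4.8 mm: the 15.5×5 cube contributes its full rectangle; the cube at (16, 6.5) (footprint 23.5×9.5) is included at this height; Subtracting the remaining from the first: starting from the 15.5×5 cube, the 23.5×9.5 cube at (16, 6.5) misses the remaining region (no effect) — 1 connected region; the cone at (4.5, 4.5) contributes a regular 12-gon of circumradius 4.782 (interpolated between r1=5 and r2=1 at t=0.055); Taking the first minus the rest: starting from the result so far, the cone at (4.5, 4.5) partially overlaps it — only the 38.46 mm² overlap (of its 68.60 mm²) is removed, clipping the outline — 2 connected regions; (rotated 45° about Z; rotation is an isometry so areas/perimeters/island counts are preserved). Overall, the cross-section has 2 separate islands. Undo the 45° rotation: the query point maps to (7.142, 2.616) in the un-rotated model frame. The nearest boundary edge runs (6.89, 0.36)→(8.64, 2.11); distance from the point to it = 1.42 mm. The point is not inside any of the regions above, so it lies outside the cross-section (1.42 mm from the nearest boundary).

outside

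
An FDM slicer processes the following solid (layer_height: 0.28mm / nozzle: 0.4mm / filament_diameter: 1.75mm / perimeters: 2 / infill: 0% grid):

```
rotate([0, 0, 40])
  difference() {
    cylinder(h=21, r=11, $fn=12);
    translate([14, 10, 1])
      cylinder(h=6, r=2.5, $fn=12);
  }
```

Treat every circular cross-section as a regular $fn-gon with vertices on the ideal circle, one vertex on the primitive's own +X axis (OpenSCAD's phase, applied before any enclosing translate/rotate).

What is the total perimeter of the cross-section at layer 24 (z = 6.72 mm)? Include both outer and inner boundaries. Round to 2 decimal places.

68.33 mm

At z = 6.72 mm: the r=11 cylinder gives a regular 12-gon of circumradius 11 (constant along its height) (perimeter = 2·12·11.000·sin(180°/12) = 68.33 mm); the r=2.5 cylinder at (14, 10) contributes a regular 12-gon of circumradius 2.5 (perimeter = 2·12·2.500·sin(180°/12) = 15.53 mm); Taking the first minus the rest: starting from the r=11 cylinder, the r=2.5 cylinder at (14, 10) misses the remaining region (no effect) — boundary = 68.33 mm; (rotated 40° about Z; rotation is an isometry so areas/perimeters/island counts are preserved). Overall, the cross-section is a single solid region. Total boundary length (outer) = 68.33 mm.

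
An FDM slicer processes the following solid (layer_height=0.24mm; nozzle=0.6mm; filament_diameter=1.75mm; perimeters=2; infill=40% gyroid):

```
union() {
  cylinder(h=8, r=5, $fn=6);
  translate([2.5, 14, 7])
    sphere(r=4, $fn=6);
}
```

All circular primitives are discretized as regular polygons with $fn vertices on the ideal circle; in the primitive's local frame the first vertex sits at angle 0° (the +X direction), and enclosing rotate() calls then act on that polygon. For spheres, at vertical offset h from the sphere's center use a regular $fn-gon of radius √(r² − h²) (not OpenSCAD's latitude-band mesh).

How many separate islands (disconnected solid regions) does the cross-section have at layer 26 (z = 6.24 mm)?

At z = 6.24 mm: the cylinder: section is a regular 6-gon, circumradius r=5; the r=4 sphere at (2.5, 14) slices to a regular 6-gon of circumradius 3.927 (√(r²−h²) with h=0.76 from center); Combining (union): the 2 present regions are separate (no shared area or edge), so areas and boundary lengths simply add and each stays a separate island — 2 connected regions. Overall, the cross-section has 2 separate islands. Island count = 2.

2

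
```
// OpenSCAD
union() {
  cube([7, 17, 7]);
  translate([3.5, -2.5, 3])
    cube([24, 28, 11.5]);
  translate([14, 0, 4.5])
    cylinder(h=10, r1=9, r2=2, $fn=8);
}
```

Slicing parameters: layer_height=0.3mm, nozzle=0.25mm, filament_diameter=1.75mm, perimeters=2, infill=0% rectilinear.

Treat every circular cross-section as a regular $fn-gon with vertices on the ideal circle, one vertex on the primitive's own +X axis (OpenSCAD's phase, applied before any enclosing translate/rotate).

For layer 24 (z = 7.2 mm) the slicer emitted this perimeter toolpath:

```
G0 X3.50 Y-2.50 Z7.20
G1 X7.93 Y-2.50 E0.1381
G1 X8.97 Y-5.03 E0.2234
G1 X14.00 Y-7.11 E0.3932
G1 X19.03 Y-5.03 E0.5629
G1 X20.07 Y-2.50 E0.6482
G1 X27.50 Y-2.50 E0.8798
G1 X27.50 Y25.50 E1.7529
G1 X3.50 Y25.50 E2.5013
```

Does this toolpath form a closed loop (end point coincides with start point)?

Start point (G0): (3.50, -2.50). End point (last G1): the path does not return to the start — open.

no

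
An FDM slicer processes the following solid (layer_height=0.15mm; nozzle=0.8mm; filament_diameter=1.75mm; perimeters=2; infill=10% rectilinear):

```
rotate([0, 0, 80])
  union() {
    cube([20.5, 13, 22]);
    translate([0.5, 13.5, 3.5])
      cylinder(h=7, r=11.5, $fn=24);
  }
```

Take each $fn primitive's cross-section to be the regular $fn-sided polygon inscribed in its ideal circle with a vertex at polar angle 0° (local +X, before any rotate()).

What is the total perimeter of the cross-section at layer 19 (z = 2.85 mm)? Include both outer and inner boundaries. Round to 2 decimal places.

At z = 2.85 mm: the 20.5×13 cube contributes its full rectangle (perimeter 67.00 mm); the cylinder at (0.5, 13.5) does not reach this height (z outside [3.5, 10.5]); Merging all regions: only the 20.5×13 cube is present, so the union is just that shape — boundary = 67.00 mm; (whole slice rotated 80° about Z — lengths, areas and connectivity unchanged). Overall, the cross-section is a single solid region. Total boundary length (outer) = 67.00 mm.

67.00 mm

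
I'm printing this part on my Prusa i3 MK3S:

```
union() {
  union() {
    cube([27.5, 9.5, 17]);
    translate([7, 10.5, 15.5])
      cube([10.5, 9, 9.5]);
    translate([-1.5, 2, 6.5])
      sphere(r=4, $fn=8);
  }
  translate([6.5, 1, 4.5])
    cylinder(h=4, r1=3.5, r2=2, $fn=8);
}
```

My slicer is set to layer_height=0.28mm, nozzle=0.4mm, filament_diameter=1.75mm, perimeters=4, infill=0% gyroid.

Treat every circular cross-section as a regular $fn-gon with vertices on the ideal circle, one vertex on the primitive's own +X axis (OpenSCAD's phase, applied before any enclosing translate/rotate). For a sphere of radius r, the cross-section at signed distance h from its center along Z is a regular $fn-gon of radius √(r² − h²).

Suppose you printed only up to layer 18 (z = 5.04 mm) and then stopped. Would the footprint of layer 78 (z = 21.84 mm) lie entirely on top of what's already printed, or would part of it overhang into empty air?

part overhangs

Compare the two slices. At z = 5.04: the cube (footprint 27.5×9.5) is included at this height (area 261.25 mm²); the cube at (7, 10.5) is absent (z outside [15.5, 25]); the r=4 sphere at (-1.5, 2) slices to a regular 8-gon of circumradius 3.724 (√(r²−h²) with h=1.46 from center) (area = (8/2)·3.724²·sin(360°/8) = 39.23 mm²); Taking the union: the regions partially overlap — summed areas 300.48 mm² minus the doubly-counted overlap 8.31 mm² gives 292.17 mm² — area = 292.17 mm²; the cone at (6.5, 1) contributes a regular 8-gon of circumradius 3.297 (interpolated between r1=3.5 and r2=2 at t=0.135) (area = (8/2)·3.297²·sin(360°/8) = 30.75 mm²); Combining (union): the regions partially overlap — summed areas 322.92 mm² minus the doubly-counted overlap 21.56 mm² gives 301.37 mm² — area = 301.37 mm². At z = 21.84: the cube is not intersected at this z (z outside [0, 17]); the 10.5×9 cube at (7, 10.5) contributes its full rectangle (area 94.50 mm²); the sphere at (-1.5, 2) is absent (|z−center|=15.340 > r=4); Taking the union: only the 10.5×9 cube at (7, 10.5) is present, so the union is just that shape — area = 94.50 mm²; the cone at (6.5, 1) is not intersected at this z (z outside [4.5, 8.5]); Taking the union: only the result so far is present, so the union is just that shape — area = 94.50 mm². Checking containment: at z = 21.84 the cross-section extends beyond the z = 5.04 cross-section by about 94.50 mm².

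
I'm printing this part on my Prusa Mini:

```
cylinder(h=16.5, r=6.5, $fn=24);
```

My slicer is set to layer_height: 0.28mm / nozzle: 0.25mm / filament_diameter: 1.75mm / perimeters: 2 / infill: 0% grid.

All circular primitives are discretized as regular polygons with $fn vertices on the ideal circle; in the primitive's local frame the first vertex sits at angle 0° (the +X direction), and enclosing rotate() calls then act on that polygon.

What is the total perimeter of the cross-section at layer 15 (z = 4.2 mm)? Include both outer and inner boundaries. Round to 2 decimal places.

At z = 4.2 mm: the cylinder: section is a regular 24-gon, circumradius r=6.5 (perimeter = 2·24·6.500·sin(180°/24) = 40.72 mm). Overall, the cross-section is a single solid region. Total boundary length (outer) = 40.72 mm.

40.72 mm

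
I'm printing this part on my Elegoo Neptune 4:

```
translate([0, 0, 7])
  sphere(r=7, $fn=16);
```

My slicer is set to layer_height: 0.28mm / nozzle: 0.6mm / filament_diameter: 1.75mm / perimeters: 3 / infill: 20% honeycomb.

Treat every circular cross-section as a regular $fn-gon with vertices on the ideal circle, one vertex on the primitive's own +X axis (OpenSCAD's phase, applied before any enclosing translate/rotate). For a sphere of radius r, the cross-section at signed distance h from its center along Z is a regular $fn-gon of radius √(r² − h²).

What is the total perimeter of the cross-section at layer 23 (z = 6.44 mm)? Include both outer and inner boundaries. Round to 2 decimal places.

At z = 6.44 mm: the sphere: section is a regular 16-gon, circumradius = √(r²−h²) = √(7²−0.56²) = 6.978 (perimeter = 2·16·6.978·sin(180°/16) = 43.56 mm). Overall, the cross-section is a single solid region. Total boundary length (outer) = 43.56 mm.

43.56 mm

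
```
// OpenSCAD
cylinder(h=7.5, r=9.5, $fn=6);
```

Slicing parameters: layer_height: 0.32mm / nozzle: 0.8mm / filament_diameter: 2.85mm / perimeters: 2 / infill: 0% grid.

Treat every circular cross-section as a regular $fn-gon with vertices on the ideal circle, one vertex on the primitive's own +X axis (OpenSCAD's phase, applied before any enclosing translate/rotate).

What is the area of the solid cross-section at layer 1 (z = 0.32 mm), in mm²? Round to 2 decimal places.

At z = 0.32 mm: the cylinder: section is a regular 6-gon, circumradius r=9.5 (area = (6/2)·9.500²·sin(360°/6) = 234.48 mm²). Overall, the cross-section is a single solid region. Net area = 234.48 mm².

234.48 mm²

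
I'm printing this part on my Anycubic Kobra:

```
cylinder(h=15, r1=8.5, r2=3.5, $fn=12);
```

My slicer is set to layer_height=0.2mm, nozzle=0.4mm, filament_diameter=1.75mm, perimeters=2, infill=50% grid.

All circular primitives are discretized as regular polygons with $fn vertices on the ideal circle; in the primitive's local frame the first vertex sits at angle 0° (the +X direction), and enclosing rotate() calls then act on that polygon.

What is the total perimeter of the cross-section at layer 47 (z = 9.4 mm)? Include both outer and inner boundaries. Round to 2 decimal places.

At z = 9.4 mm: the cone (r1=8.5→r2=3.5) has section circumradius 5.367 here — a regular 12-gon (perimeter = 2·12·5.367·sin(180°/12) = 33.34 mm). Overall, the cross-section is a single solid region. Total boundary length (outer) = 33.34 mm.

33.34 mm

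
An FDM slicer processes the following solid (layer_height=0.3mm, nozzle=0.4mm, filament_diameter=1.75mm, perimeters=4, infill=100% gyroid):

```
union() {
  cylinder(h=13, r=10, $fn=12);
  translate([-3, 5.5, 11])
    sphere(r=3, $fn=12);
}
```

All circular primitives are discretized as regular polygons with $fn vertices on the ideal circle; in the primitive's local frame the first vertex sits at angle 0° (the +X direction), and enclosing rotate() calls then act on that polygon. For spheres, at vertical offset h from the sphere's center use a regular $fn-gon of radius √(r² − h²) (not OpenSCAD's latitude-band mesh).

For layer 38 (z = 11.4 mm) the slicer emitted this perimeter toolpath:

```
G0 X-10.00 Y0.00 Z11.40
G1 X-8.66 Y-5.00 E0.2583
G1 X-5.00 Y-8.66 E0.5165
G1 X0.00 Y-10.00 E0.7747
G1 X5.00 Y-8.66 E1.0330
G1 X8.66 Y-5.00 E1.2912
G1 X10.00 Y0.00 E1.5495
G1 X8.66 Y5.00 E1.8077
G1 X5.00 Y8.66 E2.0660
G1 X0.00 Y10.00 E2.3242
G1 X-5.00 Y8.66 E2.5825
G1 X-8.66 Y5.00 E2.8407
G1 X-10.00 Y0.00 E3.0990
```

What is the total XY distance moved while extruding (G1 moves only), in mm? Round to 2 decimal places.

62.12 mm

Sum the Euclidean lengths of each G1 segment: total = 62.12 mm.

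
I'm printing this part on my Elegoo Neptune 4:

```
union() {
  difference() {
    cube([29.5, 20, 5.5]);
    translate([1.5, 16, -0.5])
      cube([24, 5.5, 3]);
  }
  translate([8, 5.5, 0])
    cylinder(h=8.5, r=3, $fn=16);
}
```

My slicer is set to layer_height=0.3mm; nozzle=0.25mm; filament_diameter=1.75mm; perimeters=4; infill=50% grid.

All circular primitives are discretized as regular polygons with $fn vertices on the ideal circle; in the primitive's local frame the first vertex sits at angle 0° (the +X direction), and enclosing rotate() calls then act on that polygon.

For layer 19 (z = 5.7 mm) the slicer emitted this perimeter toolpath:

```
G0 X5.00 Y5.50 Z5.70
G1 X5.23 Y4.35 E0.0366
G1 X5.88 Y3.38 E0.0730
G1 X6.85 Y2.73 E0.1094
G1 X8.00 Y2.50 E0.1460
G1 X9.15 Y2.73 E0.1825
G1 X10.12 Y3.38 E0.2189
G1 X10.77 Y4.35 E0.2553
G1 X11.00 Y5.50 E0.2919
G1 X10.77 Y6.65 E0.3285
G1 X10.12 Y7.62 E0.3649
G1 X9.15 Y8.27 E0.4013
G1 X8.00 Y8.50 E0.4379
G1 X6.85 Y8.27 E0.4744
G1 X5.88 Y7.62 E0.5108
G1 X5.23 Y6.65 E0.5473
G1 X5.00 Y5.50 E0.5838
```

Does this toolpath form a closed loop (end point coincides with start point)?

Start point (G0): (5.00, 5.50). End point (last G1): the path returns to the start — closed.

yes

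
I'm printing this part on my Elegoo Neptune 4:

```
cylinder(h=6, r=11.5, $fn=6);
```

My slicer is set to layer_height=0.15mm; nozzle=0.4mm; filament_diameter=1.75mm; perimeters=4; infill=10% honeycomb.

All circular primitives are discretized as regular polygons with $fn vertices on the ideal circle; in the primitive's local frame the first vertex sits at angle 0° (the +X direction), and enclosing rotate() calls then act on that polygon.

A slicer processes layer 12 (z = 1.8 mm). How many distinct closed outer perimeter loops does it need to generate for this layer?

At z = 1.8 mm: the r=11.5 cylinder contributes a regular 6-gon of circumradius 11.5. The result has 1 disconnected region.

1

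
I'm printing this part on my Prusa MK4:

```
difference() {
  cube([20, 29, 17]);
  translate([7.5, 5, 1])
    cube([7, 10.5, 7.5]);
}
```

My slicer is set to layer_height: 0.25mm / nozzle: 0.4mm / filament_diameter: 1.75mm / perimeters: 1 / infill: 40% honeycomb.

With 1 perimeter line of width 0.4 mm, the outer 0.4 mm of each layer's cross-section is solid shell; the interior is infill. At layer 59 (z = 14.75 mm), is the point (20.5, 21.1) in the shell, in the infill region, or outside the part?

outside

At z = 14.75 mm: the 20×29 cube contributes its full rectangle; the cube at (7.5, 5) does not reach this height (z outside [1, 8.5]); After the difference (first − rest): none of the subtracted shapes is present at this height, so the 20×29 cube is unchanged — 1 connected region. Overall, the cross-section is a single solid region. The nearest boundary edge runs (20.00, 0.00)→(20.00, 29.00); distance from the point to it = 0.50 mm. The point is not inside any of the regions above, so it lies outside the cross-section (0.50 mm from the nearest boundary).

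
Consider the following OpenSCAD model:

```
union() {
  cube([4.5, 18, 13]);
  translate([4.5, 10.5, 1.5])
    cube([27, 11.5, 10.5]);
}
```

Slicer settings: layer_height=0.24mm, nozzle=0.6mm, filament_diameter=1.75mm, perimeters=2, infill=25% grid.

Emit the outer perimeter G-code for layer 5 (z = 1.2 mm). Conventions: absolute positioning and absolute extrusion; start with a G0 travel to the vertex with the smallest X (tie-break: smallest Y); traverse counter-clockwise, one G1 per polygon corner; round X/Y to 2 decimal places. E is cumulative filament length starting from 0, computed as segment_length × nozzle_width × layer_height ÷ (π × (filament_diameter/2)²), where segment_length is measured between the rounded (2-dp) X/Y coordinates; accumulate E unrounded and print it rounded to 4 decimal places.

At z = 1.2 mm: the cube is present — its section is the full 4.5×18 rectangle; the cube at (4.5, 10.5) is absent (z outside [1.5, 12]); Taking the union: only the 4.5×18 cube is present, so the union is just that shape — 1 connected region. The outline is a single polygon with 4 vertices. Extrusion per mm of travel: 0.6 × 0.24 / (π × 0.875²) = 0.059868. Accumulating E over each segment gives final E = 2.6941.

G0 X0.00 Y0.00 Z1.20
G1 X4.50 Y0.00 E0.2694
G1 X4.50 Y18.00 E1.3470
G1 X0.00 Y18.00 E1.6164
G1 X0.00 Y0.00 E2.6941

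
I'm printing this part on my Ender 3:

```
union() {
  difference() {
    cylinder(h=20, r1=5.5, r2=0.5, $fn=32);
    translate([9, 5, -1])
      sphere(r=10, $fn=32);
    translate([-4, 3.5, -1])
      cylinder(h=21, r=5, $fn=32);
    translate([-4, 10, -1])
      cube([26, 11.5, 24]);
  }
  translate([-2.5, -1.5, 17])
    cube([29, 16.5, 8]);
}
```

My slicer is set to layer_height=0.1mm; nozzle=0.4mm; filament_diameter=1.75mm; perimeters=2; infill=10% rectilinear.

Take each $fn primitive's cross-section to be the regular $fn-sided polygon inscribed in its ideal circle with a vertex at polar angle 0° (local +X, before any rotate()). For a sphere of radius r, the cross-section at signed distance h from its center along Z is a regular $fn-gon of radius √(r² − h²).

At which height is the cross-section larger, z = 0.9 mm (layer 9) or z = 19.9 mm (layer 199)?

layer 199 (z = 19.9 mm)

Layer 9 (z = 0.9): the cone: at t=0.045 of its height the radius interpolates to r₁+(r₂−r₁)t = 5.275, giving a regular 32-gon of that circumradius (area = (32/2)·5.275²·sin(360°/32) = 86.86 mm²); the sphere at (9, 5): section is a regular 32-gon, circumradius = √(r²−h²) = √(10²−1.9²) = 9.818 (area = (32/2)·9.818²·sin(360°/32) = 300.88 mm²); the r=5 cylinder at (-4, 3.5) contributes a regular 32-gon of circumradius 5 (area = (32/2)·5.000²·sin(360°/32) = 78.04 mm²); the 26×11.5 cube at (-4, 10) contributes its full rectangle (area 299.00 mm²); Taking the first minus the rest: starting from the cone (86.86 mm²), the r=10 sphere at (9, 5) partially overlaps it — only the 33.36 mm² overlap (of its 300.88 mm²) is removed, clipping the outline; the r=5 cylinder at (-4, 3.5) partially overlaps it — only the 24.78 mm² overlap (of its 78.04 mm²) is removed, clipping the outline; the 26×11.5 cube at (-4, 10) misses the remaining region (no effect) — area = 28.72 mm²; the cube at (-2.5, -1.5) does not reach this height (z outside [17, 25]); Taking the union: only that combined region is present, so the union is just that shape — area = 28.72 mm². So its area = 28.72 mm². Layer 199 (z = 19.9): the cone: at t=0.995 of its height the radius interpolates to r₁+(r₂−r₁)t = 0.525, giving a regular 32-gon of that circumradius (area = (32/2)·0.525²·sin(360°/32) = 0.86 mm²); the sphere at (9, 5) is not intersected at this z (|z−center|=20.900 > r=10); the r=5 cylinder at (-4, 3.5) contributes a regular 32-gon of circumradius 5 (area = (32/2)·5.000²·sin(360°/32) = 78.04 mm²); the cube at (-4, 10) (footprint 26×11.5) is included at this height (area 299.00 mm²); Subtracting the remaining from the first: starting from the cone (0.86 mm²), the r=5 cylinder at (-4, 3.5) partially overlaps it — only the 0.10 mm² overlap (of its 78.04 mm²) is removed, clipping the outline; the 26×11.5 cube at (-4, 10) misses the remaining region (no effect) — area = 0.76 mm²; the cube at (-2.5, -1.5) is present — its section is the full 29×16.5 rectangle (area 478.50 mm²); Merging all regions: that combined region lies entirely inside the 29×16.5 cube at (-2.5, -1.5), so the union is just the 29×16.5 cube at (-2.5, -1.5) — area = 478.50 mm². So its area = 478.50 mm². Layer 199 is larger (478.50 vs 28.72 mm²).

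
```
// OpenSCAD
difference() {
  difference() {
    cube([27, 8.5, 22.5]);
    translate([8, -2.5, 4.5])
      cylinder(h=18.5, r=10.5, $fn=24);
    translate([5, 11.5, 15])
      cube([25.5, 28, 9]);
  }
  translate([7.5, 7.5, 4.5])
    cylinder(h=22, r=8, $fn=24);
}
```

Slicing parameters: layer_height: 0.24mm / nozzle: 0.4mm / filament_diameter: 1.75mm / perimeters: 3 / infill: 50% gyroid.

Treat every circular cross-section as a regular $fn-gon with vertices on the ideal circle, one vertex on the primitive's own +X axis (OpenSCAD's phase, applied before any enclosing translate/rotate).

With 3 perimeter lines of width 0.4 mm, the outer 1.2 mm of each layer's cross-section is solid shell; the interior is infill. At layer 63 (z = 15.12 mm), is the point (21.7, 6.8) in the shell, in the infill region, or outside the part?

At z = 15.12 mm: the cube (footprint 27×8.5) is included at this height; the cylinder at (8, -2.5): section is a regular 24-gon, circumradius r=10.5; the cube at (5, 11.5) is present — its section is the full 25.5×28 rectangle; Subtracting the remaining from the first: starting from the 27×8.5 cube, the r=10.5 cylinder at (8, -2.5) partially overlaps it — only the 114.19 mm² overlap (of its 342.42 mm²) is removed, clipping the outline; the 25.5×28 cube at (5, 11.5) misses the remaining region (no effect) — 1 connected region; the r=8 cylinder at (7.5, 7.5) gives a regular 24-gon of circumradius 8 (constant along its height); Subtracting the remaining from the first: starting from that combined region, the r=8 cylinder at (7.5, 7.5) partially overlaps it — only the 24.60 mm² overlap (of its 198.77 mm²) is removed, clipping the outline — 2 connected regions. Overall, the cross-section has 2 separate islands. The nearest boundary edge runs (15.37, 8.50)→(27.00, 8.50); distance from the point to it = 1.70 mm. (Shell/infill is judged within the island containing the point — the largest one.) The point is inside the cross-section and 1.70 mm from the nearest boundary — more than the 1.2 mm shell width (3 × 0.4), so it's in the infill interior.

infill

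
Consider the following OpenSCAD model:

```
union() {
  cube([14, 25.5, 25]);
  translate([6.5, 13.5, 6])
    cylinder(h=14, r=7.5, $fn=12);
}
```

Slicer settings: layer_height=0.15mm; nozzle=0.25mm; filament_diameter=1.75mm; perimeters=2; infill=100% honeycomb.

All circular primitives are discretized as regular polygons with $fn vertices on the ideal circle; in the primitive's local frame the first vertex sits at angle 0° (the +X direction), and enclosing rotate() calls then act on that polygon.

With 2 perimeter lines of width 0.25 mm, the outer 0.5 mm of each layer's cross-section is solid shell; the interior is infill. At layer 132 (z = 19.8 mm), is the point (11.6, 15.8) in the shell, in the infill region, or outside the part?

infill

At z = 19.8 mm: the 14×25.5 cube contributes its full rectangle; the r=7.5 cylinder at (6.5, 13.5) gives a regular 12-gon of circumradius 7.5 (constant along its height); Merging all regions: the regions partially overlap (shared area 165.02 mm²), so overlapping operands fuse into one piece — 1 connected region. Overall, the cross-section is a single solid region. The nearest boundary edge runs (14.00, 25.50)→(14.00, 13.50); distance from the point to it = 2.40 mm. The point is inside the cross-section and 2.40 mm from the nearest boundary — more than the 0.5 mm shell width (2 × 0.25), so it's in the infill interior.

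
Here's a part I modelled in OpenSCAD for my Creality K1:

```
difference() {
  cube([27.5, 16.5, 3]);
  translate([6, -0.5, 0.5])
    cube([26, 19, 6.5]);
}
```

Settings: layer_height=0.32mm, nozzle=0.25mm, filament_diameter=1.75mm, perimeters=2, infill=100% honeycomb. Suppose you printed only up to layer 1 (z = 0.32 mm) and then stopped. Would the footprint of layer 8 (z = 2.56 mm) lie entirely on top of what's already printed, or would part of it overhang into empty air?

Compare the two slices. At z = 0.32: the 27.5×16.5 cube contributes its full rectangle (area 453.75 mm²); the cube at (6, -0.5) is absent (z outside [0.5, 7]); Subtracting the remaining from the first: none of the subtracted shapes is present at this height, so the 27.5×16.5 cube is unchanged — area = 453.75 mm². At z = 2.56: the 27.5×16.5 cube contributes its full rectangle (area 453.75 mm²); the 26×19 cube at (6, -0.5) contributes its full rectangle (area 494.00 mm²); Taking the first minus the rest: starting from the 27.5×16.5 cube (453.75 mm²), the 26×19 cube at (6, -0.5) partially overlaps it — only the 354.75 mm² overlap (of its 494.00 mm²) is removed, clipping the outline — area = 99.00 mm². Checking containment: the cross-section at z = 2.56 is a subset of the cross-section at z = 0.32.

entirely on top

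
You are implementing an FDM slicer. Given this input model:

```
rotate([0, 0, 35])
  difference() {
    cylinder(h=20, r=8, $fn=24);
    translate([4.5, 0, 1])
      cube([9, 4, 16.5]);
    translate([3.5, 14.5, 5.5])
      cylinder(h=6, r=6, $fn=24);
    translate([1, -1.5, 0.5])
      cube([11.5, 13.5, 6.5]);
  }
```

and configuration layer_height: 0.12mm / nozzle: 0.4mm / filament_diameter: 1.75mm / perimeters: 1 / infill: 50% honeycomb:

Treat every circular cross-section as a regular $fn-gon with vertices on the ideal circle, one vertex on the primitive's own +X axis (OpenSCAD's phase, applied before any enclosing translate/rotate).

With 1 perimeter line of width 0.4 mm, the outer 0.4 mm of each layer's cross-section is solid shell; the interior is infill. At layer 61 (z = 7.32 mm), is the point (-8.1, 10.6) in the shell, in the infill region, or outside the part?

At z = 7.32 mm: the r=8 cylinder contributes a regular 24-gon of circumradius 8; the cube at (4.5, 0) (footprint 9×4) is included at this height; the r=6 cylinder at (3.5, 14.5) gives a regular 24-gon of circumradius 6 (constant along its height); the cube at (1, -1.5) is absent (z outside [0.5, 7]); Subtracting the remaining from the first: starting from the r=8 cylinder, the 9×4 cube at (4.5, 0) partially overlaps it — only the 12.42 mm² overlap (of its 36.00 mm²) is removed, clipping the outline; the r=6 cylinder at (3.5, 14.5) misses the remaining region (no effect) — 1 connected region; (whole slice rotated 35° about Z — lengths, areas and connectivity unchanged). Overall, the cross-section is a single solid region. Undo the 35° rotation: the query point maps to (-0.555, 13.329) in the un-rotated model frame. The nearest boundary edge runs (-2.07, 7.73)→(0.00, 8.00); distance from the point to it = 5.36 mm. The point is not inside any of the regions above, so it lies outside the cross-section (5.36 mm from the nearest boundary).

outside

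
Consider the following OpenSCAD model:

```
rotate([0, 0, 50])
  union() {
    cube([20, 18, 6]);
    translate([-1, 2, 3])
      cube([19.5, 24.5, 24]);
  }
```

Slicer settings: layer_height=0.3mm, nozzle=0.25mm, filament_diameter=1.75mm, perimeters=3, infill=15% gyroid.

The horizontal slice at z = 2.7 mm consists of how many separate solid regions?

At z = 2.7 mm: the cube is present — its section is the full 20×18 rectangle; the cube at (-1, 2) is absent (z outside [3, 27]); Merging all regions: only the 20×18 cube is present, so the union is just that shape — 1 connected region; (whole slice rotated 50° about Z — lengths, areas and connectivity unchanged). The result has 1 disconnected region.

1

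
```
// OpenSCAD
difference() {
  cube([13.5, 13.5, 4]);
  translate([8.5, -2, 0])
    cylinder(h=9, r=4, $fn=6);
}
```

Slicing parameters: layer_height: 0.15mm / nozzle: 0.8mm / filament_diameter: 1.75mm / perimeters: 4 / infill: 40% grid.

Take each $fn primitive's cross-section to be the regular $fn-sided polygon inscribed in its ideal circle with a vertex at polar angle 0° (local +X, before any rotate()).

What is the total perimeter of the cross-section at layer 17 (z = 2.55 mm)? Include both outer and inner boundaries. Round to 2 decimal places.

At z = 2.55 mm: the cube (footprint 13.5×13.5) is included at this height (perimeter 54.00 mm); the cylinder at (8.5, -2): section is a regular 6-gon, circumradius r=4 (perimeter = 2·6·4.000·sin(180°/6) = 24.00 mm); Subtracting the remaining from the first: starting from the 13.5×13.5 cube, the r=4 cylinder at (8.5, -2) partially overlaps it — only the 7.09 mm² overlap (of its 41.57 mm²) is removed, clipping the outline — boundary = 55.69 mm. Overall, the cross-section is a single solid region. Total boundary length (outer) = 55.69 mm.

55.69 mm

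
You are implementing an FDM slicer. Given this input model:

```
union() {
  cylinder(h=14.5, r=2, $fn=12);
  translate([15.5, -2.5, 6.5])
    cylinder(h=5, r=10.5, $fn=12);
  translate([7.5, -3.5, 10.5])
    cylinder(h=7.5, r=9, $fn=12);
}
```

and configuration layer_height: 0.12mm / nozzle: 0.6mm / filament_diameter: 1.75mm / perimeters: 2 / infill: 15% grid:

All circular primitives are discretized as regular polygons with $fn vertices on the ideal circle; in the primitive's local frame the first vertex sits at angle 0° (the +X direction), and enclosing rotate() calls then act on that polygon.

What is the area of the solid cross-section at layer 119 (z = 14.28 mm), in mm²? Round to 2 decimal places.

At z = 14.28 mm: the cylinder: section is a regular 12-gon, circumradius r=2 (area = (12/2)·2.000²·sin(360°/12) = 12.00 mm²); the cylinder at (15.5, -2.5) is absent (z outside [6.5, 11.5]); the cylinder at (7.5, -3.5): section is a regular 12-gon, circumradius r=9 (area = (12/2)·9.000²·sin(360°/12) = 243.00 mm²); Taking the union: the regions partially overlap — summed areas 255.00 mm² minus the doubly-counted overlap 7.78 mm² gives 247.22 mm² — area = 247.22 mm². Overall, the cross-section is a single solid region. Net area = 247.22 mm².

247.22 mm²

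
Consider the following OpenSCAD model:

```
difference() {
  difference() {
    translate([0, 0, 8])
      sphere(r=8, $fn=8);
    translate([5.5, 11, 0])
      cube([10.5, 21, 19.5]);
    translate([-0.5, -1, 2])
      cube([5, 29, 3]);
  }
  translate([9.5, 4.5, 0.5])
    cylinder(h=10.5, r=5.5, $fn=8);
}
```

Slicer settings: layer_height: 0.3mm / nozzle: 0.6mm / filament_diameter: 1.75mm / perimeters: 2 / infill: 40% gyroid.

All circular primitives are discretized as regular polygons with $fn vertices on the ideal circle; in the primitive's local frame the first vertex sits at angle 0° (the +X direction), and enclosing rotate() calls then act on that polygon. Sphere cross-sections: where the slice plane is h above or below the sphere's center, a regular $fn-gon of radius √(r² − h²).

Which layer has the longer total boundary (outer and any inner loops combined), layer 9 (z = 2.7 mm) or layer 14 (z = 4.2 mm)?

layer 14 (z = 4.2 mm)

Layer 9 (z = 2.7): the sphere: section is a regular 8-gon, circumradius = √(r²−h²) = √(8²−5.3²) = 5.992 (perimeter = 2·8·5.992·sin(180°/8) = 36.69 mm); the cube at (5.5, 11) is present — its section is the full 10.5×21 rectangle (perimeter 63.00 mm); the cube at (-0.5, -1) is present — its section is the full 5×29 rectangle (perimeter 68.00 mm); Taking the first minus the rest: starting from the r=8 sphere, the 10.5×21 cube at (5.5, 11) misses the remaining region (no effect); the 5×29 cube at (-0.5, -1) partially overlaps it — only the 30.65 mm² overlap (of its 145.00 mm²) is removed, clipping the outline — boundary = 47.27 mm; the r=5.5 cylinder at (9.5, 4.5) contributes a regular 8-gon of circumradius 5.5 (perimeter = 2·8·5.500·sin(180°/8) = 33.68 mm); After the difference (first − rest): starting from that combined region, the r=5.5 cylinder at (9.5, 4.5) partially overlaps it — only the 0.37 mm² overlap (of its 85.56 mm²) is removed, clipping the outline — boundary = 46.72 mm. So its perimeter = 46.72 mm. Layer 14 (z = 4.2): the r=8 sphere slices to a regular 8-gon of circumradius 7.040 (√(r²−h²) with h=3.8 from center) (perimeter = 2·8·7.040·sin(180°/8) = 43.10 mm); the 10.5×21 cube at (5.5, 11) contributes its full rectangle (perimeter 63.00 mm); the 5×29 cube at (-0.5, -1) contributes its full rectangle (perimeter 68.00 mm); After the difference (first − rest): starting from the r=8 sphere, the 10.5×21 cube at (5.5, 11) misses the remaining region (no effect); the 5×29 cube at (-0.5, -1) partially overlaps it — only the 35.95 mm² overlap (of its 145.00 mm²) is removed, clipping the outline — boundary = 56.70 mm; the cylinder at (9.5, 4.5): section is a regular 8-gon, circumradius r=5.5 (perimeter = 2·8·5.500·sin(180°/8) = 33.68 mm); Taking the first minus the rest: starting from the result so far, the r=5.5 cylinder at (9.5, 4.5) partially overlaps it — only the 4.94 mm² overlap (of its 85.56 mm²) is removed, clipping the outline — boundary = 53.38 mm. So its perimeter = 53.38 mm. Layer 14 is larger (53.38 vs 46.72 mm).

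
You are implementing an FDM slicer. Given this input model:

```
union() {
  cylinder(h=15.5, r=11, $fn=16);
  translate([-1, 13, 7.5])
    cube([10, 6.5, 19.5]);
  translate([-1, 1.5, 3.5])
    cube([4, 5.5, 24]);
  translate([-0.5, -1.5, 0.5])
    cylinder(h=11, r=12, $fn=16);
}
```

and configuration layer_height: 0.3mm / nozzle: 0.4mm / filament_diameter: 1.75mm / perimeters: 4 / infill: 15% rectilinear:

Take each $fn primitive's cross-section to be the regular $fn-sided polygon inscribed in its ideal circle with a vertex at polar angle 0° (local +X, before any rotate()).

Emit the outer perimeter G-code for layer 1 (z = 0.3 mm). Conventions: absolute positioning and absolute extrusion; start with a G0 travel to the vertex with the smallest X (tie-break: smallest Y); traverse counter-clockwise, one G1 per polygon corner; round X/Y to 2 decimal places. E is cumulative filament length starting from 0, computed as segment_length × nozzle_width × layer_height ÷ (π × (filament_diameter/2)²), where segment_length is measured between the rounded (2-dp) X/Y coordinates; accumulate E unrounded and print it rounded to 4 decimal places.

G0 X-11.00 Y0.00 Z0.30
G1 X-10.16 Y-4.21 E0.2142
G1 X-7.78 Y-7.78 E0.4282
G1 X-4.21 Y-10.16 E0.6423
G1 X0.00 Y-11.00 E0.8565
G1 X4.21 Y-10.16 E1.0707
G1 X7.78 Y-7.78 E1.2847
G1 X10.16 Y-4.21 E1.4988
G1 X11.00 Y0.00 E1.7129
G1 X10.16 Y4.21 E1.9271
G1 X7.78 Y7.78 E2.1412
G1 X4.21 Y10.16 E2.3552
G1 X0.00 Y11.00 E2.5694
G1 X-4.21 Y10.16 E2.7836
G1 X-7.78 Y7.78 E2.9977
G1 X-10.16 Y4.21 E3.2117
G1 X-11.00 Y0.00 E3.4259

At z = 0.3 mm: the r=11 cylinder gives a regular 16-gon of circumradius 11 (constant along its height); the cube at (-1, 13) is absent (z outside [7.5, 27]); the cube at (-1, 1.5) is absent (z outside [3.5, 27.5]); the cylinder at (-0.5, -1.5) is not intersected at this z (z outside [0.5, 11.5]); Taking the union: only the r=11 cylinder is present, so the union is just that shape — 1 connected region. The outline is a single polygon with 16 vertices. Extrusion per mm of travel: 0.4 × 0.3 / (π × 0.875²) = 0.049890. Accumulating E over each segment gives final E = 3.4259.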